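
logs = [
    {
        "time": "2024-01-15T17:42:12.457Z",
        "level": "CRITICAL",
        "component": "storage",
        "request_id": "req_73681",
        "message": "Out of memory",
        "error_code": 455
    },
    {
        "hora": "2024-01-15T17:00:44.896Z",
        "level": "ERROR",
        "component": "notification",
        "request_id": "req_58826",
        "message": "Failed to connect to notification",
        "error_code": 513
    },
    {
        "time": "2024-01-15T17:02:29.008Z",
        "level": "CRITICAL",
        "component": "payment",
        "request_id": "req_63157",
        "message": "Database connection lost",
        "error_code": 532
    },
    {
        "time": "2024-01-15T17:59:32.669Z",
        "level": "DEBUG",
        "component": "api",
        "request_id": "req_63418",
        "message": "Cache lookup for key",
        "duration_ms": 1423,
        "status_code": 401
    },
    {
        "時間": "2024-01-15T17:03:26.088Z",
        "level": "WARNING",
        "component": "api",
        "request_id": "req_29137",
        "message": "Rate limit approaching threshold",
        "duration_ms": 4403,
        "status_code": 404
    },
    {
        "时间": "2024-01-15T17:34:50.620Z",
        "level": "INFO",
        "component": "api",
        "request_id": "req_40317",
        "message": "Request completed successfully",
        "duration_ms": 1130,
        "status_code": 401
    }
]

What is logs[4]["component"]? "api"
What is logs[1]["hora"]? "2024-01-15T17:00:44.896Z"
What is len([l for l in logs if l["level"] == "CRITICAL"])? 2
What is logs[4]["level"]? "WARNING"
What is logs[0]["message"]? "Out of memory"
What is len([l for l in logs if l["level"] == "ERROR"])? 1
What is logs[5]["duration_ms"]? 1130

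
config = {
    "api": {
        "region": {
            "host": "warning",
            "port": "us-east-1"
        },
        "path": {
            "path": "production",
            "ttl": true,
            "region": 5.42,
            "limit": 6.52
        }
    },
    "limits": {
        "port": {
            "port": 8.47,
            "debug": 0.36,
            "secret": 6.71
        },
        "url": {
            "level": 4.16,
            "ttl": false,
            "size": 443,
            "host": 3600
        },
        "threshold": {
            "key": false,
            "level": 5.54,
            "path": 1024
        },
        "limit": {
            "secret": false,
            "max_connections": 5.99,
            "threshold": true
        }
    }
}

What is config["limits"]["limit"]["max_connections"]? 5.99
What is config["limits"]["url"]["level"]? 4.16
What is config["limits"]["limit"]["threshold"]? True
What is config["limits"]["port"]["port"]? 8.47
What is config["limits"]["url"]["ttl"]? False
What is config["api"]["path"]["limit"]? 6.52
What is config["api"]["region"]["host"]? "warning"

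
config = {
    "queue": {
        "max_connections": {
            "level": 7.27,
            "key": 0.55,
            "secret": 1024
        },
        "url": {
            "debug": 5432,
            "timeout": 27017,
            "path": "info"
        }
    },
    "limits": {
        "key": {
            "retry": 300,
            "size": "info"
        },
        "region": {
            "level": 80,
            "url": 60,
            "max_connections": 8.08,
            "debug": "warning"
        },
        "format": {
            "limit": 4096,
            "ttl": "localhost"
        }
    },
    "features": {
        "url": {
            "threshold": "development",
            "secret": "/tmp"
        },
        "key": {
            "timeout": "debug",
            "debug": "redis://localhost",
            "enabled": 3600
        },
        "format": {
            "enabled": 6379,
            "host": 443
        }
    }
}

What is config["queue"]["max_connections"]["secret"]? 1024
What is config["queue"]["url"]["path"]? "info"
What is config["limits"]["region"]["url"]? 60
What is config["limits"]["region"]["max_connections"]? 8.08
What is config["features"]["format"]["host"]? 443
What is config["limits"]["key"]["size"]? "info"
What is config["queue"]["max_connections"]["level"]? 7.27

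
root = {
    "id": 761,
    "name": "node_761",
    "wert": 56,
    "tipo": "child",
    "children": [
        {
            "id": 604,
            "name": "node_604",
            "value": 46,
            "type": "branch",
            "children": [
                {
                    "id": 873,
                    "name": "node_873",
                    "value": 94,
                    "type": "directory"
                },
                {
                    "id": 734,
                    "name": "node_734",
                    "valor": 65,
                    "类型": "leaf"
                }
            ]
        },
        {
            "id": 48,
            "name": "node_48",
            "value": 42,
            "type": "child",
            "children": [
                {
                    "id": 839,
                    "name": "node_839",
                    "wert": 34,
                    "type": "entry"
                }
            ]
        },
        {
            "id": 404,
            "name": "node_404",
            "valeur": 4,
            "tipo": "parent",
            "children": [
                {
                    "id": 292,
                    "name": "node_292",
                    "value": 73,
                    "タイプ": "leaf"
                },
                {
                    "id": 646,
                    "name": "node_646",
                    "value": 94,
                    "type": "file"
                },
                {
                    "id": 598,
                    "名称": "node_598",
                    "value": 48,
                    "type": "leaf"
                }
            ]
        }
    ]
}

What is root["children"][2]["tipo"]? "parent"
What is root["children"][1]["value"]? 42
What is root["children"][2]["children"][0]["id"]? 292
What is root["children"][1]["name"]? "node_48"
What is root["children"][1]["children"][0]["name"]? "node_839"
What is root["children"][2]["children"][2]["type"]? "leaf"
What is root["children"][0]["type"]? "branch"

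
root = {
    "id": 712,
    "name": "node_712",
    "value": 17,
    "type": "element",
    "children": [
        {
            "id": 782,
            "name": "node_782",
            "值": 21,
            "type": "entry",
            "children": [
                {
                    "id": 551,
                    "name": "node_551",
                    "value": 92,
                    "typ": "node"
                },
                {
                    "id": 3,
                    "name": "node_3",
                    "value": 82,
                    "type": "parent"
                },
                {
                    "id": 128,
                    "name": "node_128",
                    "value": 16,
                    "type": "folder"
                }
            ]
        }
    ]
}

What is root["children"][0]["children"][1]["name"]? "node_3"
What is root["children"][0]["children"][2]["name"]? "node_128"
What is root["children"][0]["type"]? "entry"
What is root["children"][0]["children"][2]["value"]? 16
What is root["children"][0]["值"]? 21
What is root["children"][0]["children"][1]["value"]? 82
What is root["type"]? "element"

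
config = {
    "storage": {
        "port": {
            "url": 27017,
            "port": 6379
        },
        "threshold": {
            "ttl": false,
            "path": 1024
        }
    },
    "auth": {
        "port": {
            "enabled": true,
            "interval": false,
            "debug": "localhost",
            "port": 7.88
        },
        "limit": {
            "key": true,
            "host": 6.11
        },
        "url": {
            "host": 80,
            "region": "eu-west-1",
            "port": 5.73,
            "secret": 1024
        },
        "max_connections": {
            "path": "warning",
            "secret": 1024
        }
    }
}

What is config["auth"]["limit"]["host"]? 6.11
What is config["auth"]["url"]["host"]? 80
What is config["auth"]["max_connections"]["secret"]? 1024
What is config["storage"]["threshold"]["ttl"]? False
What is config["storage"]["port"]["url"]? 27017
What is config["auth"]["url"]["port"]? 5.73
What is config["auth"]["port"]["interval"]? False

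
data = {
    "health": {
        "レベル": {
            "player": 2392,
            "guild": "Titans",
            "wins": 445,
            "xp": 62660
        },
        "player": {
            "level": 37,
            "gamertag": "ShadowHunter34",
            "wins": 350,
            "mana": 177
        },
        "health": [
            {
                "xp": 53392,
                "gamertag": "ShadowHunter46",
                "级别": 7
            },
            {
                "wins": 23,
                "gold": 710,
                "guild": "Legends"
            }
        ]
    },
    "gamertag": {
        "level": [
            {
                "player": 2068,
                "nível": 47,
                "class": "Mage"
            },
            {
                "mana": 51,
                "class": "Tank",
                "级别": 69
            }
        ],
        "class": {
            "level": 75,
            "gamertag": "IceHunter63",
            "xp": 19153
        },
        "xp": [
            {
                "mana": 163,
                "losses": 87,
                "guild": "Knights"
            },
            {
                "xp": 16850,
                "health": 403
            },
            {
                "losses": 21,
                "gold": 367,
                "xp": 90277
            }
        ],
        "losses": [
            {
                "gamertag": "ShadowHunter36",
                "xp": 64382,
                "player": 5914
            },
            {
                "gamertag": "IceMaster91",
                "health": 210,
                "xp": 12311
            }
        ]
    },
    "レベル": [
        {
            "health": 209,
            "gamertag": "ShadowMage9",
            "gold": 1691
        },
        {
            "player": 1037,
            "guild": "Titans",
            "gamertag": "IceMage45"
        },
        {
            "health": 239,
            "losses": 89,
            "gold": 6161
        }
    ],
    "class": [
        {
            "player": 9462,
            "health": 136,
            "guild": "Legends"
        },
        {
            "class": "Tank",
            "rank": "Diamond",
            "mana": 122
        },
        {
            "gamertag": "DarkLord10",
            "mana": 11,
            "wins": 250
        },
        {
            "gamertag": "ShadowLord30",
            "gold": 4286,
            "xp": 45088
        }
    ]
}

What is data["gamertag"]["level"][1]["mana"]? 51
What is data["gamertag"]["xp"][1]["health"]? 403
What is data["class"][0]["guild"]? "Legends"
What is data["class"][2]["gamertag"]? "DarkLord10"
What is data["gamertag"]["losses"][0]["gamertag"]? "ShadowHunter36"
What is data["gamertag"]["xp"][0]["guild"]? "Knights"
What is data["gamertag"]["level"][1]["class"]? "Tank"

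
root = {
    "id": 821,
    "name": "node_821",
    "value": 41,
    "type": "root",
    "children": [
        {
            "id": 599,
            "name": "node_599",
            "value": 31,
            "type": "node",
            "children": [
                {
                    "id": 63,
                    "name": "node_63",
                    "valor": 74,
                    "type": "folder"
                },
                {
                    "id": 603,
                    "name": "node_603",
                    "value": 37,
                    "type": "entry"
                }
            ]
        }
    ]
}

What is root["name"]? "node_821"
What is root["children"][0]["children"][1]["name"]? "node_603"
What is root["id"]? 821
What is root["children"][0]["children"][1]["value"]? 37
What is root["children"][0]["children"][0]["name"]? "node_63"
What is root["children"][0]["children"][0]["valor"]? 74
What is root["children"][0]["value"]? 31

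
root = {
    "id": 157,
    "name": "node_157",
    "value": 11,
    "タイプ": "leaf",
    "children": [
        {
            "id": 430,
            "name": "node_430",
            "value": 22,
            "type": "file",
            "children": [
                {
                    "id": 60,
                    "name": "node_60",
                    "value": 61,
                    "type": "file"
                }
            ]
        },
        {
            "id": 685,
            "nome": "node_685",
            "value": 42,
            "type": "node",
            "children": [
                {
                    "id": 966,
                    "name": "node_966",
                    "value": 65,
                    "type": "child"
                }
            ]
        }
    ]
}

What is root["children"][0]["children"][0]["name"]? "node_60"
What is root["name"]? "node_157"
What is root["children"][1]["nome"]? "node_685"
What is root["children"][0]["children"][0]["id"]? 60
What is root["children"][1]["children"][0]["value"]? 65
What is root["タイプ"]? "leaf"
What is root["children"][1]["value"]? 42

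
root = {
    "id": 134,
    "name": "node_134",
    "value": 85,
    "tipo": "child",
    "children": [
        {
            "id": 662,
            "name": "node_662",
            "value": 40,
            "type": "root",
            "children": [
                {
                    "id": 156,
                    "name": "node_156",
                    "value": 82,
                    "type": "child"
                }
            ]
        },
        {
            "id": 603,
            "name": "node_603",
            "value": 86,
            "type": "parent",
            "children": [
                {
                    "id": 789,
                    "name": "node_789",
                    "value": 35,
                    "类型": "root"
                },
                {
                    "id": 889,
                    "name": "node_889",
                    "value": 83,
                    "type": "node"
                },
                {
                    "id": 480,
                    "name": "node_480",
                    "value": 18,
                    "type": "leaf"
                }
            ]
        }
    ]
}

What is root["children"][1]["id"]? 603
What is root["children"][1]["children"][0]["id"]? 789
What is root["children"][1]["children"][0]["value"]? 35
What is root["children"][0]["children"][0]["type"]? "child"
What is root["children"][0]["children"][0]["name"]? "node_156"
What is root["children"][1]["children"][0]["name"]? "node_789"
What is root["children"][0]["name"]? "node_662"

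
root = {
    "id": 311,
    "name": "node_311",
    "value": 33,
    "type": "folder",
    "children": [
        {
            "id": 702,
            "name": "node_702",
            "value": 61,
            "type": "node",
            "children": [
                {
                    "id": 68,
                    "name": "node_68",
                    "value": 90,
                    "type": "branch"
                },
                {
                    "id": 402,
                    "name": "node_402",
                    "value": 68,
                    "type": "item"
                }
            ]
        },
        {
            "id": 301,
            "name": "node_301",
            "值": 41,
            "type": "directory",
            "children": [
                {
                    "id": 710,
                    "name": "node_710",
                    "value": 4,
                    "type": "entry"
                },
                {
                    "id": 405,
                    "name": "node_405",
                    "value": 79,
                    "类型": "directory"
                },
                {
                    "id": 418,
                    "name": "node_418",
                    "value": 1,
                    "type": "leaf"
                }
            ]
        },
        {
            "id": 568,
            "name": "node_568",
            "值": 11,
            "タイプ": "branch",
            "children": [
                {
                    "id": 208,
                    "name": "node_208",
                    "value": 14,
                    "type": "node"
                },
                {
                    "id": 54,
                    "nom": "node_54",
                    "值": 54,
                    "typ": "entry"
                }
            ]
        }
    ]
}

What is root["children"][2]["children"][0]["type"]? "node"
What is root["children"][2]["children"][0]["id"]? 208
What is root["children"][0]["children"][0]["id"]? 68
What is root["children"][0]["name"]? "node_702"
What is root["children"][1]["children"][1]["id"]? 405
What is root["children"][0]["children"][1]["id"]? 402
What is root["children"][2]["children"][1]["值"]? 54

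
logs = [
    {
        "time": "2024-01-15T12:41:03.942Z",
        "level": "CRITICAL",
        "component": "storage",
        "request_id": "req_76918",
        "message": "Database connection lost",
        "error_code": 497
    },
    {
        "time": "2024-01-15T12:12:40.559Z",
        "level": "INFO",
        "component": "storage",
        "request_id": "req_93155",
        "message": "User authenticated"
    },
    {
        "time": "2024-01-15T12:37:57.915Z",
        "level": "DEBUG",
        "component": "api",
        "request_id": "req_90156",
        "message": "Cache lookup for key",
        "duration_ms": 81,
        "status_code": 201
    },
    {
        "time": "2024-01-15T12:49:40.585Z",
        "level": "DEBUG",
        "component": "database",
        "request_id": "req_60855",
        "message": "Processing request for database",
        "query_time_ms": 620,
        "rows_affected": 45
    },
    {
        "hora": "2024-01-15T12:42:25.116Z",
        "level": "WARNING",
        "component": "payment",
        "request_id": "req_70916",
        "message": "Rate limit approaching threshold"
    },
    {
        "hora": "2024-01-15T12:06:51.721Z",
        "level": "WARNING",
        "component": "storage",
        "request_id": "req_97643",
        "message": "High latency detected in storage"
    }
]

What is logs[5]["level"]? "WARNING"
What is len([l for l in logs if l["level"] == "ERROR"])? 0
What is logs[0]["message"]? "Database connection lost"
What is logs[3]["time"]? "2024-01-15T12:49:40.585Z"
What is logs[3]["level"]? "DEBUG"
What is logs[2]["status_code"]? 201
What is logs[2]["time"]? "2024-01-15T12:37:57.915Z"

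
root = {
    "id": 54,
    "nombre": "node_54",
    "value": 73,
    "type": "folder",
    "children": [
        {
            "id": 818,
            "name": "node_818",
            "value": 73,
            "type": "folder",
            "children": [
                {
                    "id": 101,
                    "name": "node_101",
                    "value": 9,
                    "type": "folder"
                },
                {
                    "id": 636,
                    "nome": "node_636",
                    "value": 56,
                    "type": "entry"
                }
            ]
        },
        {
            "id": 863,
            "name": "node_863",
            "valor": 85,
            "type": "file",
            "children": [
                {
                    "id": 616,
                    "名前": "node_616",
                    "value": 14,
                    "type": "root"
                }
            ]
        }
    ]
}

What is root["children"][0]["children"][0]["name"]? "node_101"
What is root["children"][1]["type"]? "file"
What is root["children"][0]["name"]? "node_818"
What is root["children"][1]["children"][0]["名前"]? "node_616"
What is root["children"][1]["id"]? 863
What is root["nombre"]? "node_54"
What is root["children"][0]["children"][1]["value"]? 56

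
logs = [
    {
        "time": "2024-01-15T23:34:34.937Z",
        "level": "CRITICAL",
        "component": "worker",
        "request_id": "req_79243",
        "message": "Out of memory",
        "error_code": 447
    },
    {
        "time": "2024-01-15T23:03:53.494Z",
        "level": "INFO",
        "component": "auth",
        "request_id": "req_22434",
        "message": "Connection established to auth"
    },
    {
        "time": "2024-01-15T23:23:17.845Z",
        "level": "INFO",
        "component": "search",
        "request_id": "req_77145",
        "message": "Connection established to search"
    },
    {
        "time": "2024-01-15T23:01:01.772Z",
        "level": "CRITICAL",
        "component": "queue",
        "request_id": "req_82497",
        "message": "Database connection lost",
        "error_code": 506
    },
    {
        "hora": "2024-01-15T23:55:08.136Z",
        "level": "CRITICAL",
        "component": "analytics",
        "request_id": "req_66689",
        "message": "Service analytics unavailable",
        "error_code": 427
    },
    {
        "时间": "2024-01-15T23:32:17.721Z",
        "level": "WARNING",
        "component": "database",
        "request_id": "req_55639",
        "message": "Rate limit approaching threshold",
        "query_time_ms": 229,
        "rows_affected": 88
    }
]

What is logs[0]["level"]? "CRITICAL"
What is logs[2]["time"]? "2024-01-15T23:23:17.845Z"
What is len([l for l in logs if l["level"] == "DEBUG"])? 0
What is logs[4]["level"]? "CRITICAL"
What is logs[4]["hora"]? "2024-01-15T23:55:08.136Z"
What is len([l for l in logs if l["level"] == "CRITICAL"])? 3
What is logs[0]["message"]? "Out of memory"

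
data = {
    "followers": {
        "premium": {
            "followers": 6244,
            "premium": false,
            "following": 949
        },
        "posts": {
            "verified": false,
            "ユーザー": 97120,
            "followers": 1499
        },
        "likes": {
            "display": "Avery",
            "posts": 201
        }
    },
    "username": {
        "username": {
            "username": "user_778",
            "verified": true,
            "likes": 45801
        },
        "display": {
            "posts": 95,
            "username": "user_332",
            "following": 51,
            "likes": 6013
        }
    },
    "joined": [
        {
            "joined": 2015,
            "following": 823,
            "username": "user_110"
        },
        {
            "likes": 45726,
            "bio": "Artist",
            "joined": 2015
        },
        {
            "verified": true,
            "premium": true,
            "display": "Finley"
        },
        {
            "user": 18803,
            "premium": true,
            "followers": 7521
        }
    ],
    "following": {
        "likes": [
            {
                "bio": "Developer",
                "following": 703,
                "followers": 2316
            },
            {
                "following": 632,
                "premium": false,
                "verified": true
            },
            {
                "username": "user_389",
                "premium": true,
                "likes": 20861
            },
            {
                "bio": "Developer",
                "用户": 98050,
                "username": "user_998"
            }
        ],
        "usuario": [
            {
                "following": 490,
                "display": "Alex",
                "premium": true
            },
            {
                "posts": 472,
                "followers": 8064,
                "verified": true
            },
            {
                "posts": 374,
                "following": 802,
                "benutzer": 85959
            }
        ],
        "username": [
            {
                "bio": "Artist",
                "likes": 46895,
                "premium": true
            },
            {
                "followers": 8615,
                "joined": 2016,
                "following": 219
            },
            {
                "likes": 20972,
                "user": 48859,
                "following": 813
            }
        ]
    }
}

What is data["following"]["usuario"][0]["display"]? "Alex"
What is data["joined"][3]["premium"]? True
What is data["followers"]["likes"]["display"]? "Avery"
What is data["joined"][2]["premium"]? True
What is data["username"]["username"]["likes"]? 45801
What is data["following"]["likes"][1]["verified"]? True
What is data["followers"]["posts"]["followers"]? 1499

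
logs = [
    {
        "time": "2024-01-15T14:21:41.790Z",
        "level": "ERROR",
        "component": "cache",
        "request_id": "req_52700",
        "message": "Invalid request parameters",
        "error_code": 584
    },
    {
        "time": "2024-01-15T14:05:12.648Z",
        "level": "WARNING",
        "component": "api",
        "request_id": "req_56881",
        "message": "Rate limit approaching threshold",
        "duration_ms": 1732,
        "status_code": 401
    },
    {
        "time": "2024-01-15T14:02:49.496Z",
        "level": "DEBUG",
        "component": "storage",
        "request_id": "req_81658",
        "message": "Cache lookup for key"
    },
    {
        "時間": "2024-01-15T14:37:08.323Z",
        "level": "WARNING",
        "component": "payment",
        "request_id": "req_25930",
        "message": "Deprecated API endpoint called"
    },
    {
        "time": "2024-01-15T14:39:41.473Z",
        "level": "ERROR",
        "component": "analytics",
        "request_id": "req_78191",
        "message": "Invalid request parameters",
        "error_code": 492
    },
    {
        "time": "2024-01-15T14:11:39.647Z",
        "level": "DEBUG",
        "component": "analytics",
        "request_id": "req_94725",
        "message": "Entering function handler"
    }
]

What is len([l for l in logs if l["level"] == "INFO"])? 0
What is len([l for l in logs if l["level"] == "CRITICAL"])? 0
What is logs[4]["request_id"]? "req_78191"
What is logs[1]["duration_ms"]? 1732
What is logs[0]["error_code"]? 584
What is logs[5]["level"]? "DEBUG"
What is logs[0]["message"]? "Invalid request parameters"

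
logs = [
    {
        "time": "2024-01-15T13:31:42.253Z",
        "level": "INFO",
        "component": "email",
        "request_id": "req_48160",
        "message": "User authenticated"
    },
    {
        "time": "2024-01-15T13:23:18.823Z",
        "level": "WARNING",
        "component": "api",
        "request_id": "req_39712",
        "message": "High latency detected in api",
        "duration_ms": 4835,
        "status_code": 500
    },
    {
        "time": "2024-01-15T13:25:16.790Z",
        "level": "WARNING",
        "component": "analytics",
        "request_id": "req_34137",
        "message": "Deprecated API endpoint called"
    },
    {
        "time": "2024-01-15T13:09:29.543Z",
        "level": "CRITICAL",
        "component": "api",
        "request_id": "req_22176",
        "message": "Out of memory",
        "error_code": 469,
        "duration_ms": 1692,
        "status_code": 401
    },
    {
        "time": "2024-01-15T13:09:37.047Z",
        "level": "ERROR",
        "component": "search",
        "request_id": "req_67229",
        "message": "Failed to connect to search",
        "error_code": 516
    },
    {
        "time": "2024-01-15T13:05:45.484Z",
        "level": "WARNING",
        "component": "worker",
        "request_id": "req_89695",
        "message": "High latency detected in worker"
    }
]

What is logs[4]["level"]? "ERROR"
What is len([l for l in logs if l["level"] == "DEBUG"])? 0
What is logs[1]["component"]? "api"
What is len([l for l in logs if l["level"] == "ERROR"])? 1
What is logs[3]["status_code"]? 401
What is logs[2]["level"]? "WARNING"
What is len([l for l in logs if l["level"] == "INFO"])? 1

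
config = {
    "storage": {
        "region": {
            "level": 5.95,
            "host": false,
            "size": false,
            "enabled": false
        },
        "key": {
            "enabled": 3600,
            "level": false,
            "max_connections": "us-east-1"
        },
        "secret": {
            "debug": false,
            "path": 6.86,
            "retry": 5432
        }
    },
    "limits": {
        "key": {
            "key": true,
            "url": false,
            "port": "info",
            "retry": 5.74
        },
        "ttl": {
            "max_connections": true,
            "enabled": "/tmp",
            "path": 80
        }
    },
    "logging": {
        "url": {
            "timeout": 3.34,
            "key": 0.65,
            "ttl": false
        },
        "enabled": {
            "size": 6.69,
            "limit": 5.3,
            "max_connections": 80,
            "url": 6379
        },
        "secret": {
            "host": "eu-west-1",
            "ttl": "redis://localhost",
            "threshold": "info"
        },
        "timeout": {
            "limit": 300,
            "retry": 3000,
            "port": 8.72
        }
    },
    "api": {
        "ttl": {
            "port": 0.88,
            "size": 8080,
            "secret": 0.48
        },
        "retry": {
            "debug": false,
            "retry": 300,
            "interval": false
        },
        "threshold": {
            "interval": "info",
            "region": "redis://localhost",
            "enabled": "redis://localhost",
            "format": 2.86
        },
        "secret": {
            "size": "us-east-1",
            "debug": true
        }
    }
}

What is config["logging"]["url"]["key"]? 0.65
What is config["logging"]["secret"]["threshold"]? "info"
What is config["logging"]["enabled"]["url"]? 6379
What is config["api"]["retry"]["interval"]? False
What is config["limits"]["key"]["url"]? False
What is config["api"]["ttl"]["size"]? 8080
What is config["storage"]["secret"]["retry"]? 5432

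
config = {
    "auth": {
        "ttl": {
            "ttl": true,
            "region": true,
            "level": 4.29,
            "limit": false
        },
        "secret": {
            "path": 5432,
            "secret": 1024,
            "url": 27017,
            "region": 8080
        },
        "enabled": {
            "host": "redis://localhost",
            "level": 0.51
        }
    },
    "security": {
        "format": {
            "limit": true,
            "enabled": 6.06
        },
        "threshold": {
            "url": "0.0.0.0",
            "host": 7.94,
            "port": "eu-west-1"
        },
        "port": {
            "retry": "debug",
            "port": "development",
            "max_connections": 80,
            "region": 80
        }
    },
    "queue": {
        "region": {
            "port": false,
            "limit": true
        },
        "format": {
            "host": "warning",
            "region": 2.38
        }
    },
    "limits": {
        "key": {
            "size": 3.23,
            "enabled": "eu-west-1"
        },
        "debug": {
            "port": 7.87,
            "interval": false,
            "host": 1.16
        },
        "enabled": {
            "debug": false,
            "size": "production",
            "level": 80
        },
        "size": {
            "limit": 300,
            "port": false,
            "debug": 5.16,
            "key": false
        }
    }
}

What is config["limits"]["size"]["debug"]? 5.16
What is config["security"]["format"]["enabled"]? 6.06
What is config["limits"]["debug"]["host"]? 1.16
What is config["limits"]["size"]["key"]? False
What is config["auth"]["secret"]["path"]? 5432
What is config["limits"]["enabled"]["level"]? 80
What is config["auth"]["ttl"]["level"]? 4.29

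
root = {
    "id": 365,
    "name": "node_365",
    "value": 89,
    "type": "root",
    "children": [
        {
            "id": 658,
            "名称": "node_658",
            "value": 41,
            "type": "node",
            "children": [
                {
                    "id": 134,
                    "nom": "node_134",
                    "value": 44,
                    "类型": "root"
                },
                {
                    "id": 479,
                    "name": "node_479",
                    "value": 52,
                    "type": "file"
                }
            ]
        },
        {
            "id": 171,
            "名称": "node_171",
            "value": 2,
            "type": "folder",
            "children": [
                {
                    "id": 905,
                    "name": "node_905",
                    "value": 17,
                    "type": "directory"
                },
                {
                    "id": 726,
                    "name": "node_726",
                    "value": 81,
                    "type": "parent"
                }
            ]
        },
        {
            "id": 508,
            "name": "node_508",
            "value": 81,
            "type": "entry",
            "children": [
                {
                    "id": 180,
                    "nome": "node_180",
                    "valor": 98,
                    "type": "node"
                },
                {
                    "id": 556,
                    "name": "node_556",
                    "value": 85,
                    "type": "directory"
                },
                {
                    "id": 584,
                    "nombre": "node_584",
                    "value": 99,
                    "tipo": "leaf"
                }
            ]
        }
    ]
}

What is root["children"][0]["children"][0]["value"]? 44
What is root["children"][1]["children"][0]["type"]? "directory"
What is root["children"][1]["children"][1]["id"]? 726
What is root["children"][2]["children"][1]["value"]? 85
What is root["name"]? "node_365"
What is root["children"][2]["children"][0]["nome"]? "node_180"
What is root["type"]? "root"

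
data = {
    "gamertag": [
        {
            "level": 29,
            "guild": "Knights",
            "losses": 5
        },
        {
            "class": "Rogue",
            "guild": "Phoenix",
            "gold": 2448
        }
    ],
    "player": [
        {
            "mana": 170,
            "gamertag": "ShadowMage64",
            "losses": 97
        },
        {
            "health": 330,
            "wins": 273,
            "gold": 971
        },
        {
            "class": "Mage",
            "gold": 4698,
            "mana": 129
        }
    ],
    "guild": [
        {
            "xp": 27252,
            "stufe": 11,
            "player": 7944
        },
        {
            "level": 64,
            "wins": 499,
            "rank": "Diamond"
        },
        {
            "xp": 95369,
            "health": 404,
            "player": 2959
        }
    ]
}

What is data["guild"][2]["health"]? 404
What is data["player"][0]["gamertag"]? "ShadowMage64"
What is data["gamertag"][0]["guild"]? "Knights"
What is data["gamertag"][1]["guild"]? "Phoenix"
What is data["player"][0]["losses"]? 97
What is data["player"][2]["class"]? "Mage"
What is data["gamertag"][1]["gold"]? 2448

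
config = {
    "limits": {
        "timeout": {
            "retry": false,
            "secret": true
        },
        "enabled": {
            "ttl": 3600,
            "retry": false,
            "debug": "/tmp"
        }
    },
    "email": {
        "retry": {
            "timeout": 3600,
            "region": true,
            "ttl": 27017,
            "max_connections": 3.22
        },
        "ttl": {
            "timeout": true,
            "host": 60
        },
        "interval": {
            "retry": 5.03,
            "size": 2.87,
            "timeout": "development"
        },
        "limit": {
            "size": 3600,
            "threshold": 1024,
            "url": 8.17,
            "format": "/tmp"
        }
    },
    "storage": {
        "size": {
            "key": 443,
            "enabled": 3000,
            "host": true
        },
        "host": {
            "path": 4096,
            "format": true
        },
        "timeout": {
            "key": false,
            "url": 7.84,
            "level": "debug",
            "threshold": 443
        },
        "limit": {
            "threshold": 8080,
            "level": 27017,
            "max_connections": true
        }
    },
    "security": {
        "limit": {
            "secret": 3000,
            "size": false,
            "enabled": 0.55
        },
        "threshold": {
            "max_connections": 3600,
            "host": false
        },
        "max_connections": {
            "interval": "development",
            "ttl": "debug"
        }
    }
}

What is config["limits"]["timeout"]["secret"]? True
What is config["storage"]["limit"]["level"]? 27017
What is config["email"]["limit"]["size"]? 3600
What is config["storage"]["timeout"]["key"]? False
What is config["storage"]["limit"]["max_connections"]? True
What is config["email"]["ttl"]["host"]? 60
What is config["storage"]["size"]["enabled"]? 3000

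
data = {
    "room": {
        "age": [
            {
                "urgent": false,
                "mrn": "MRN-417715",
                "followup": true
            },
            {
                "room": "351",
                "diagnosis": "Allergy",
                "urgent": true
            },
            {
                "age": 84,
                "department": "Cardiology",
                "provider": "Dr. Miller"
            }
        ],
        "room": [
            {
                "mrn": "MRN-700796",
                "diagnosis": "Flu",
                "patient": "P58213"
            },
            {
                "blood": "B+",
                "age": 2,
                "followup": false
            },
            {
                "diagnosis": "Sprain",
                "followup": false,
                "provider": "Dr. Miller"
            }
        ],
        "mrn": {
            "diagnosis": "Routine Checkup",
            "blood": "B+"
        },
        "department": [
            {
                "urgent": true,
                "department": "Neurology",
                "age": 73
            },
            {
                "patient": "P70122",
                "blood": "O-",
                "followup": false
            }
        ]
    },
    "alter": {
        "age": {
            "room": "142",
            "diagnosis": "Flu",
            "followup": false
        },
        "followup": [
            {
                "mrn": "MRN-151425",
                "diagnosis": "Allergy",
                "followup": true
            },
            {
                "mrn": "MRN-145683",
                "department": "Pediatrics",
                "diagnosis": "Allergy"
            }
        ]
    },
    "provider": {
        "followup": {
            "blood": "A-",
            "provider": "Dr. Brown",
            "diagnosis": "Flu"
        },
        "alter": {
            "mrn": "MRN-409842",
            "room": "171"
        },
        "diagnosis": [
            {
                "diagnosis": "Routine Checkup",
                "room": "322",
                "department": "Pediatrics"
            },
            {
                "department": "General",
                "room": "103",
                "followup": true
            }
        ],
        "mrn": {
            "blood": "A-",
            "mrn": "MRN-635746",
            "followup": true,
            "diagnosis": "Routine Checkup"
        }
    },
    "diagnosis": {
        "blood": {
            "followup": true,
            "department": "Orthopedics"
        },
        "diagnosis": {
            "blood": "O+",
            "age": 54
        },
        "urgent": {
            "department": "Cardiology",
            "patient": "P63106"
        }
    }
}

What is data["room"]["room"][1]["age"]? 2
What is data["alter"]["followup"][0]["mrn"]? "MRN-151425"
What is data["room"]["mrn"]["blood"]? "B+"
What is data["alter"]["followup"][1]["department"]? "Pediatrics"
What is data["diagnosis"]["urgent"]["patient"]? "P63106"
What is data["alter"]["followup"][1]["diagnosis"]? "Allergy"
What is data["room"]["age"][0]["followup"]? True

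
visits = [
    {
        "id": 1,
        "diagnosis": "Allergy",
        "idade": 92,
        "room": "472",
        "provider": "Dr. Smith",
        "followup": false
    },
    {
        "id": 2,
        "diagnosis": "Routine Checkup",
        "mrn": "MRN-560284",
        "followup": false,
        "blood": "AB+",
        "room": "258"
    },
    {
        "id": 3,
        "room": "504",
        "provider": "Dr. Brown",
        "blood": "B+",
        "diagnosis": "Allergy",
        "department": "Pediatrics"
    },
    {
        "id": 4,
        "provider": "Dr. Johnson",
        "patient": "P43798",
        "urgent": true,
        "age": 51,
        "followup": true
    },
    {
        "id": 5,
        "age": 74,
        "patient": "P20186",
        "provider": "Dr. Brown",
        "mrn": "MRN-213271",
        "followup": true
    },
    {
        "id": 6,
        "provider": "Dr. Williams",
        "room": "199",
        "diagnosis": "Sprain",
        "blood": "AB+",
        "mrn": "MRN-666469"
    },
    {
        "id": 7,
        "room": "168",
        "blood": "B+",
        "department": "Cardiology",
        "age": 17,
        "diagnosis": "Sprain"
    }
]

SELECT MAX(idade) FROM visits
92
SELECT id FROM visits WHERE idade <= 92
[1]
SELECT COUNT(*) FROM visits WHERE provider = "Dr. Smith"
1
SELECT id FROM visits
[1, 2, 3, 4, 5, 6, 7]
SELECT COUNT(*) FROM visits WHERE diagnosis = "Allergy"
2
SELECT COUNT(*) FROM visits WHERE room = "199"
1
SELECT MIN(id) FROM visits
1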